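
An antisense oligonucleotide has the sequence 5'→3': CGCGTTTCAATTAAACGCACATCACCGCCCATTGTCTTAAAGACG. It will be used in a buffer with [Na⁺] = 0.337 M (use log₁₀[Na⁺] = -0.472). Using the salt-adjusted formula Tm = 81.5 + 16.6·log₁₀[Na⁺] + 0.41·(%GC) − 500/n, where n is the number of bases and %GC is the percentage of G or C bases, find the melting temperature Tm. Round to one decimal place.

81.7°C

Length n = 45. Base counts: G=7, C=14, T=11, A=13
G+C = 21, so %GC = 21/45 × 100 = 46.667%
Salt term: 16.6 × (-0.472) = -7.835
GC term: 0.41 × 46.667 = 19.133; length term: −500/45 = −11.111
Tm = 81.5 + (-7.835) + 19.133 − 11.111 = 81.687 → 81.7°C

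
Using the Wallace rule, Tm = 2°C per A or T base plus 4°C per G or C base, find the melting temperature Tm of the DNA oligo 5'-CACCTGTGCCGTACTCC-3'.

Base counts: G=3, A=2, C=8, T=4
AT pairs contribute 6, GC pairs contribute 11.
Tm = 2×6 + 4×11 = 56°C

56°C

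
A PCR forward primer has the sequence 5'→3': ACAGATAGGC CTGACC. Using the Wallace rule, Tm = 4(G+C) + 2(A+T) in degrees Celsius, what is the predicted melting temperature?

50°C

Scanning the sequence gives G=4, C=5, T=2, A=5.
A+T = 7, G+C = 9
Tm = 2(7) + 4(9) = 14 + 36 = 50°C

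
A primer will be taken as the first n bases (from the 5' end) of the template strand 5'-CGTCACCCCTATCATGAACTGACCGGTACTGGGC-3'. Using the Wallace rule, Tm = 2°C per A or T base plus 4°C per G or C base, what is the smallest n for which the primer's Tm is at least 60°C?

First 19 bases: CGTCACCCCTATCATGAAC → Tm = 58°C (< 60°C)
First 20 bases: CGTCACCCCTATCATGAACT → Tm = 60°C (≥ 60°C)
Since every base adds ≥2°C, Tm only increases with n, so the threshold is first crossed at n = 20.

n = 20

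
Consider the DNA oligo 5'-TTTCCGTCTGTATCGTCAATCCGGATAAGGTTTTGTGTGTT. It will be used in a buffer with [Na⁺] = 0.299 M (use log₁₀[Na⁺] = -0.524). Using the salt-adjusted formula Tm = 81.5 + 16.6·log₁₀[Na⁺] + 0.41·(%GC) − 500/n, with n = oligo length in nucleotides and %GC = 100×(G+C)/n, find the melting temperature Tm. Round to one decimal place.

Length n = 41. G=10, T=18, A=6, C=7
G+C = 17, so %GC = 17/41 × 100 = 41.463%
Salt term: 16.6 × (-0.524) = -8.698
GC term: 0.41 × 41.463 = 17; length term: −500/41 = −12.195
Tm = 81.5 + (-8.698) + 17 − 12.195 = 77.607 → 77.6°C

77.6°C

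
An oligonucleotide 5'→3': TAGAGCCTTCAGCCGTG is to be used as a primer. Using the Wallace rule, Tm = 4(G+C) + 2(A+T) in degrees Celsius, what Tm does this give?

Scanning the sequence gives A=3, C=5, T=4, G=5.
AT pairs contribute 7, GC pairs contribute 10.
Tm = 4·10 + 2·7 = 40 + 14 = 54°C

54°C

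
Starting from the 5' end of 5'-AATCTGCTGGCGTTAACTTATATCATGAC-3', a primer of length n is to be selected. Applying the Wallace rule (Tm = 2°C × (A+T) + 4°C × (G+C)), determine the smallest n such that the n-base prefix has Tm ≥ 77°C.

n = 29

First 28 bases: AATCTGCTGGCGTTAACTTATATCATGA → Tm = 76°C (< 77°C)
First 29 bases: AATCTGCTGGCGTTAACTTATATCATGAC → Tm = 80°C (≥ 77°C)
Each additional base adds 2°C (A/T) or 4°C (G/C), so Tm is non-decreasing in n; n = 29 is the first length to reach 77°C.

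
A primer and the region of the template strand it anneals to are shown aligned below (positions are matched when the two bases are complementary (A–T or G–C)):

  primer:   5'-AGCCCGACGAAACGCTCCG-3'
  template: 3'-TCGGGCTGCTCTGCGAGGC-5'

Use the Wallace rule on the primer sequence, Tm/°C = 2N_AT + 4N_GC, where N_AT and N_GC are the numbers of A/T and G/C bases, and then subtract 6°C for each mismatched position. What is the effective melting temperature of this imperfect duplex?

Primer base counts: A=5, T=1, G=5, C=8 → A+T=6, G+C=13
Perfect-match Tm = 2(6) + 4(13) = 12 + 52 = 64°C
Mismatches (positions where the bases are not complementary): 1 (at position 11)
Effective Tm = 64 − 1×6 = 64 − 6 = 58°C

58°C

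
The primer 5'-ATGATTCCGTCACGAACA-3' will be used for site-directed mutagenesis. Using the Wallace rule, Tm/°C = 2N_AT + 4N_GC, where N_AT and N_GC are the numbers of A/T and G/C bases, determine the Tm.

Scanning the sequence gives T=4, G=3, A=6, C=5.
A+T = 10, G+C = 8
Tm = 2(10) + 4(8) = 20 + 32 = 52°C

52°C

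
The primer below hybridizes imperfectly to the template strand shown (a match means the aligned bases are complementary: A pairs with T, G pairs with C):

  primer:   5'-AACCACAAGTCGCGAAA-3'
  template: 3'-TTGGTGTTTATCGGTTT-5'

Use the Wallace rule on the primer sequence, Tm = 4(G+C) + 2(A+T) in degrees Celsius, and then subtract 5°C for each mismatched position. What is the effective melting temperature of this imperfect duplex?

Primer base counts: A=8, T=1, G=3, C=5 → A+T=9, G+C=8
Perfect-match Tm = 2(9) + 4(8) = 18 + 32 = 50°C
Mismatches (positions where the bases are not complementary): 3 (at positions 9, 11, 14)
Effective Tm = 50 − 3×5 = 50 − 15 = 35°C

35°C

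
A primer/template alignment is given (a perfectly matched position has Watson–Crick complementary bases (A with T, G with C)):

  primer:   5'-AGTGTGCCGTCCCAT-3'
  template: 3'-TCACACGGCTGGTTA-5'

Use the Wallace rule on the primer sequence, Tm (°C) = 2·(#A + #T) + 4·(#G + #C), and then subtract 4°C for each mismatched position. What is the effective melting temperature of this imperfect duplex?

Primer base counts: A=2, T=4, G=4, C=5 → A+T=6, G+C=9
Perfect-match Tm = 2(6) + 4(9) = 12 + 36 = 48°C
Mismatches (positions where the bases are not complementary): 2 (at positions 10, 13)
Effective Tm = 48 − 2×4 = 48 − 8 = 40°C

40°C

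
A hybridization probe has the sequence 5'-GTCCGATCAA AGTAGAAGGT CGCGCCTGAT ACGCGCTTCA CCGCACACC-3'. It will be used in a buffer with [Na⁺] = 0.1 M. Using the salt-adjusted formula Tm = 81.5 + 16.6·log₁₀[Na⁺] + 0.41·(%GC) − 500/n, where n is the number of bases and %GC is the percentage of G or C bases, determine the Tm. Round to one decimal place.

Length n = 49. Base counts: T=8, G=12, C=17, A=12
G+C = 29, so %GC = 29/49 × 100 = 59.184%
Salt term: 16.6 × (-1) = -16.6
GC term: 0.41 × 59.184 = 24.265; length term: −500/49 = −10.204
Tm = 81.5 + (-16.6) + 24.265 − 10.204 = 78.961 → 79.0°C

79.0°C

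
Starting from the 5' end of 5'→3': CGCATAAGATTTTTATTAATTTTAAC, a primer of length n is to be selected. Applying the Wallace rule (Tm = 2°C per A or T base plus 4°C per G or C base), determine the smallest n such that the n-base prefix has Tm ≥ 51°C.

First 21 bases: CGCATAAGATTTTTATTAATT → Tm = 50°C (< 51°C)
First 22 bases: CGCATAAGATTTTTATTAATTT → Tm = 52°C (≥ 51°C)
Since every base adds ≥2°C, Tm only increases with n, so the threshold is first crossed at n = 22.

n = 22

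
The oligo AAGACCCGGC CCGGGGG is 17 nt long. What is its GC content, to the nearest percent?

Base counts: G=8, T=0, C=6, A=3
G+C = 8 + 6 = 14 out of 17 bases
%GC = 14/17 × 100 = 82.35% ≈ 82%

82%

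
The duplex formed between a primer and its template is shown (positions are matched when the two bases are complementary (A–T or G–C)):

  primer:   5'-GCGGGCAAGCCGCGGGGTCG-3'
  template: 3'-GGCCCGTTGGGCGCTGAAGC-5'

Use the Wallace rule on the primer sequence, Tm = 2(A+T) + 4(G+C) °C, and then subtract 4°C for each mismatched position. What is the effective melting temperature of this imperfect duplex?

54°C

Primer base counts: A=2, T=1, G=11, C=6 → A+T=3, G+C=17
Perfect-match Tm = 2(3) + 4(17) = 6 + 68 = 74°C
Mismatches (positions where the bases are not complementary): 5 (at positions 1, 9, 15, 16, 17)
Effective Tm = 74 − 5×4 = 74 − 20 = 54°C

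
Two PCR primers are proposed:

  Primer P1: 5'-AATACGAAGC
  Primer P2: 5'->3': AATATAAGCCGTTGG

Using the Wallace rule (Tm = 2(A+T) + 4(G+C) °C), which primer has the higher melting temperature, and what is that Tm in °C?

Primer P2, 42°C

Primer P1: A+T=6, G+C=4 → Tm = 2(6)+4(4) = 28°C
Primer P2: A+T=9, G+C=6 → Tm = 2(9)+4(6) = 42°C
28°C vs 42°C → primer P2 is higher.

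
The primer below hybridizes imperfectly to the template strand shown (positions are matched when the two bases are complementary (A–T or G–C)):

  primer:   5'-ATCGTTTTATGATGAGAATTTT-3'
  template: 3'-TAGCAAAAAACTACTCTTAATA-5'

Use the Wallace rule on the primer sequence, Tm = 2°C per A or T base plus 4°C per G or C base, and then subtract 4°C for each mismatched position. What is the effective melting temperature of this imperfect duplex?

Primer base counts: A=6, T=11, G=4, C=1 → A+T=17, G+C=5
Perfect-match Tm = 2(17) + 4(5) = 34 + 20 = 54°C
Mismatches (positions where the bases are not complementary): 2 (at positions 9, 21)
Effective Tm = 54 − 2×4 = 54 − 8 = 46°C

46°C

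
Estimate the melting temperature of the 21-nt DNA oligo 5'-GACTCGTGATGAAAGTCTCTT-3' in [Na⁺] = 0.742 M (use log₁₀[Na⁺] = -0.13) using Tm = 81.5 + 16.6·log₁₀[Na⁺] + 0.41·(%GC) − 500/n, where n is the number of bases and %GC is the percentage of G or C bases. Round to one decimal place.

Length n = 21. Counting bases: T=7, G=5, A=5, C=4
G+C = 9, so %GC = 9/21 × 100 = 42.857%
Salt term: 16.6 × (-0.13) = -2.158
GC term: 0.41 × 42.857 = 17.571; length term: −500/21 = −23.81
Tm = 81.5 + (-2.158) + 17.571 − 23.81 = 73.103 → 73.1°C

73.1°C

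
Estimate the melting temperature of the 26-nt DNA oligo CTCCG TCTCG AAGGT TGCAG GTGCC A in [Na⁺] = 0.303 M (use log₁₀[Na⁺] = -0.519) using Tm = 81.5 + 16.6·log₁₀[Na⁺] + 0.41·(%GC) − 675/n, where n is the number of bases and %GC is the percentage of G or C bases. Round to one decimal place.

72.2°C

Length n = 26. Base counts: C=8, A=4, G=8, T=6
G+C = 16, so %GC = 16/26 × 100 = 61.538%
Salt term: 16.6 × (-0.519) = -8.615
GC term: 0.41 × 61.538 = 25.231; length term: −675/26 = −25.962
Tm = 81.5 + (-8.615) + 25.231 − 25.962 = 72.154 → 72.2°C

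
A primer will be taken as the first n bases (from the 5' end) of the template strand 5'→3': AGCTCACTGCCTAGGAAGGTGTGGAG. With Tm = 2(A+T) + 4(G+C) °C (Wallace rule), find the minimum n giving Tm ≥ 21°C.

First 6 bases: AGCTCA → Tm = 18°C (< 21°C)
First 7 bases: AGCTCAC → Tm = 22°C (≥ 21°C)
Since every base adds ≥2°C, Tm only increases with n, so the threshold is first crossed at n = 7.

n = 7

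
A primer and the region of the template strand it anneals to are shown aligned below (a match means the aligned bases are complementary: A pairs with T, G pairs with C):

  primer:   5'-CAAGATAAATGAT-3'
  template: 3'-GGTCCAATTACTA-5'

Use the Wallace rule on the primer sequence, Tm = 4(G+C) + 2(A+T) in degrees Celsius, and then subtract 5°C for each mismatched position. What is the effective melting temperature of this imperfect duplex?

17°C

Primer base counts: A=7, T=3, G=2, C=1 → A+T=10, G+C=3
Perfect-match Tm = 2(10) + 4(3) = 20 + 12 = 32°C
Mismatches (positions where the bases are not complementary): 3 (at positions 2, 5, 7)
Effective Tm = 32 − 3×5 = 32 − 15 = 17°C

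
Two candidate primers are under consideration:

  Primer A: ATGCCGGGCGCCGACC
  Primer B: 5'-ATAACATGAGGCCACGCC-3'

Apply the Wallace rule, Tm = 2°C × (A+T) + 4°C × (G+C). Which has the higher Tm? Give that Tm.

Primer A, 58°C

Primer A: A+T=3, G+C=13 → Tm = 2(3)+4(13) = 58°C
Primer B: A+T=8, G+C=10 → Tm = 2(8)+4(10) = 56°C
58°C vs 56°C → primer A is higher.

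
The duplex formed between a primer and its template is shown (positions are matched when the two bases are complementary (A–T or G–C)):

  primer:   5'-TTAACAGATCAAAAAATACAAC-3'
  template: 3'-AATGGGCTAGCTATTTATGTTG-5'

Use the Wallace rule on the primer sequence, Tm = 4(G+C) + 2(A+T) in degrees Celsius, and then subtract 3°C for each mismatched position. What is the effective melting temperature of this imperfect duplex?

42°C

Primer base counts: A=13, T=4, G=1, C=4 → A+T=17, G+C=5
Perfect-match Tm = 2(17) + 4(5) = 34 + 20 = 54°C
Mismatches (positions where the bases are not complementary): 4 (at positions 4, 6, 11, 13)
Effective Tm = 54 − 4×3 = 54 − 12 = 42°C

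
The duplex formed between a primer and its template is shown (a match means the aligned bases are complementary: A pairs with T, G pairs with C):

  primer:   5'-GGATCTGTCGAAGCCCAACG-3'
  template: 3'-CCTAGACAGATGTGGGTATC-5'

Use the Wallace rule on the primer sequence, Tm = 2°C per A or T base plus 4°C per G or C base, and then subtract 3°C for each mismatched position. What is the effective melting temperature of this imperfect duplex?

Primer base counts: A=5, T=3, G=6, C=6 → A+T=8, G+C=12
Perfect-match Tm = 2(8) + 4(12) = 16 + 48 = 64°C
Mismatches (positions where the bases are not complementary): 5 (at positions 10, 12, 13, 18, 19)
Effective Tm = 64 − 5×3 = 64 − 15 = 49°C

49°C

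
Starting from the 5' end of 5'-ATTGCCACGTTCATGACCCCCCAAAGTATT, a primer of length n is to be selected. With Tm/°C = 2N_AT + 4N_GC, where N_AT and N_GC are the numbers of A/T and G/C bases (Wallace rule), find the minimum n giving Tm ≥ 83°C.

First 27 bases: ATTGCCACGTTCATGACCCCCCAAAGT → Tm = 82°C (< 83°C)
First 28 bases: ATTGCCACGTTCATGACCCCCCAAAGTA → Tm = 84°C (≥ 83°C)
Each additional base adds 2°C (A/T) or 4°C (G/C), so Tm is non-decreasing in n; n = 28 is the first length to reach 83°C.

n = 28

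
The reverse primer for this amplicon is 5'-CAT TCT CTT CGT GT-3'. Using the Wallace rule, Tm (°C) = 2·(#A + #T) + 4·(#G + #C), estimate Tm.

Base counts: C=4, A=1, T=7, G=2
A+T = 8, G+C = 6
Tm = 4·6 + 2·8 = 24 + 16 = 40°C

40°C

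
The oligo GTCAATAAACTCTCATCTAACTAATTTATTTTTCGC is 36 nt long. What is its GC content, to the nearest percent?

Scanning the sequence gives T=15, A=11, G=2, C=8.
G+C = 2 + 8 = 10 out of 36 bases
%GC = 10/36 × 100 = 27.78% ≈ 28%

28%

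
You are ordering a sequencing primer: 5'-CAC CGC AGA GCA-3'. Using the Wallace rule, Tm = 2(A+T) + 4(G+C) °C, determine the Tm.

40°C

Base counts: T=0, C=5, A=4, G=3
AT pairs contribute 4, GC pairs contribute 8.
Tm = 2(4) + 4(8) = 8 + 32 = 40°C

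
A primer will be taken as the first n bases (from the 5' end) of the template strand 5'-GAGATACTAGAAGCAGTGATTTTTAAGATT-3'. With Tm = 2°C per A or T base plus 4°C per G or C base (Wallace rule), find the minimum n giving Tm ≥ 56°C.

First 19 bases: GAGATACTAGAAGCAGTGA → Tm = 54°C (< 56°C)
First 20 bases: GAGATACTAGAAGCAGTGAT → Tm = 56°C (≥ 56°C)
Each additional base adds 2°C (A/T) or 4°C (G/C), so Tm is non-decreasing in n; n = 20 is the first length to reach 56°C.

n = 20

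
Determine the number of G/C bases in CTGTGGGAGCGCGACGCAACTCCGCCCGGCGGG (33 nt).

Base counts: T=3, A=4, G=14, C=12
G+C = 14 + 12 = 26

26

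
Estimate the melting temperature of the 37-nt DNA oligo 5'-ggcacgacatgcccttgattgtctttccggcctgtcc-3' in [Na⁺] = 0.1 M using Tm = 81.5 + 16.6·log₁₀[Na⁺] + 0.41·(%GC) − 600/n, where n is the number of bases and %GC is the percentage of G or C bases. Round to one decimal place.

73.1°C

Length n = 37. Counting bases: T=11, G=9, A=4, C=13
G+C = 22, so %GC = 22/37 × 100 = 59.459%
Salt term: 16.6 × (-1) = -16.6
GC term: 0.41 × 59.459 = 24.378; length term: −600/37 = −16.216
Tm = 81.5 + (-16.6) + 24.378 − 16.216 = 73.062 → 73.1°C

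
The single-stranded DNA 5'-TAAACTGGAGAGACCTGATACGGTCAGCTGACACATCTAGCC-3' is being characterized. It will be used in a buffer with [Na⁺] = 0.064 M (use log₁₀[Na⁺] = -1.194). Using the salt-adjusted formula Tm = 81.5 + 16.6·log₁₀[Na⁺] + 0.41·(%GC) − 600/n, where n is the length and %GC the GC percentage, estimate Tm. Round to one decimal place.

Length n = 42. Base counts: T=8, A=13, C=11, G=10
G+C = 21, so %GC = 21/42 × 100 = 50%
Salt term: 16.6 × (-1.194) = -19.82
GC term: 0.41 × 50 = 20.5; length term: −600/42 = −14.286
Tm = 81.5 + (-19.82) + 20.5 − 14.286 = 67.894 → 67.9°C

67.9°C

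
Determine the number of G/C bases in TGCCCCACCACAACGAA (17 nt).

G=2, A=6, C=8, T=1
G+C = 2 + 8 = 10

10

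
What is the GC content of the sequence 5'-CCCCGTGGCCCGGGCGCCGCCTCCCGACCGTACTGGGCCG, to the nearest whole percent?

Scanning the sequence gives A=2, T=4, C=20, G=14.
G+C = 14 + 20 = 34 out of 40 bases
%GC = 34/40 × 100 = 85% ≈ 85%

85%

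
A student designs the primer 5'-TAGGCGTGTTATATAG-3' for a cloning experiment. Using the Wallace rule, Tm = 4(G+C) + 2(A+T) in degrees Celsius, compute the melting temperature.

Counting bases: A=4, T=6, G=5, C=1
AT pairs contribute 10, GC pairs contribute 6.
Tm = 2(10) + 4(6) = 20 + 24 = 44°C

44°C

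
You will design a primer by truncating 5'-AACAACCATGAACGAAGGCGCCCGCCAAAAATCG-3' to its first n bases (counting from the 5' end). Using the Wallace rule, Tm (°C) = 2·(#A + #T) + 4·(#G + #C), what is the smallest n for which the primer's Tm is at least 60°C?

n = 20

First 19 bases: AACAACCATGAACGAAGGC → Tm = 56°C (< 60°C)
First 20 bases: AACAACCATGAACGAAGGCG → Tm = 60°C (≥ 60°C)
Since every base adds ≥2°C, Tm only increases with n, so the threshold is first crossed at n = 20.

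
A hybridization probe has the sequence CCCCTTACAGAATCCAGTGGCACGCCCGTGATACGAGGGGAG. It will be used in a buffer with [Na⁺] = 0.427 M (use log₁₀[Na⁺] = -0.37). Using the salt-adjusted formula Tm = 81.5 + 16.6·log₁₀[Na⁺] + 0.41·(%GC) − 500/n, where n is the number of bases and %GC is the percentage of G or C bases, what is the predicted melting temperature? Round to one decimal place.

88.8°C

Length n = 42. A=10, G=13, T=6, C=13
G+C = 26, so %GC = 26/42 × 100 = 61.905%
Salt term: 16.6 × (-0.37) = -6.142
GC term: 0.41 × 61.905 = 25.381; length term: −500/42 = −11.905
Tm = 81.5 + (-6.142) + 25.381 − 11.905 = 88.834 → 88.8°C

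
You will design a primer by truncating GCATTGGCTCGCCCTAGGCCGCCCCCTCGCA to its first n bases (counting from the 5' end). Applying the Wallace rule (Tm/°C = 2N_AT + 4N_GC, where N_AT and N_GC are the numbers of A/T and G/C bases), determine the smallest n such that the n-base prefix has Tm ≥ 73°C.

First 21 bases: GCATTGGCTCGCCCTAGGCCG → Tm = 72°C (< 73°C)
First 22 bases: GCATTGGCTCGCCCTAGGCCGC → Tm = 76°C (≥ 73°C)
Each additional base adds 2°C (A/T) or 4°C (G/C), so Tm is non-decreasing in n; n = 22 is the first length to reach 73°C.

n = 22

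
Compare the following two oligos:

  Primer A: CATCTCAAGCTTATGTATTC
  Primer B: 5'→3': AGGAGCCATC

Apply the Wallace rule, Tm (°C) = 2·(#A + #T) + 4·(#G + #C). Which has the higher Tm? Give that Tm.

Primer A: A+T=13, G+C=7 → Tm = 2(13)+4(7) = 54°C
Primer B: A+T=4, G+C=6 → Tm = 2(4)+4(6) = 32°C
54°C vs 32°C → primer A is higher.

Primer A, 54°C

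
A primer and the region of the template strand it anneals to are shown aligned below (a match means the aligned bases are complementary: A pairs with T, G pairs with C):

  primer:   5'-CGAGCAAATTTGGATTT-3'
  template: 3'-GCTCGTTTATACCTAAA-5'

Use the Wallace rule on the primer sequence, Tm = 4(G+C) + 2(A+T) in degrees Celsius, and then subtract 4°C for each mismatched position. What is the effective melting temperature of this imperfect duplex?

42°C

Primer base counts: A=5, T=6, G=4, C=2 → A+T=11, G+C=6
Perfect-match Tm = 2(11) + 4(6) = 22 + 24 = 46°C
Mismatches (positions where the bases are not complementary): 1 (at position 10)
Effective Tm = 46 − 1×4 = 46 − 4 = 42°C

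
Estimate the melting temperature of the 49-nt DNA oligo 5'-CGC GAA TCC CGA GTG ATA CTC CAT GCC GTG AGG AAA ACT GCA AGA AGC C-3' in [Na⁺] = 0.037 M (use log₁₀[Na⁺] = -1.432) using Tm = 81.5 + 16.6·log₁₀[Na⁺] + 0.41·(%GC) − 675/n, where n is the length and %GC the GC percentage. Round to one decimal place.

66.5°C

Length n = 49. Base counts: T=7, G=13, C=14, A=15
G+C = 27, so %GC = 27/49 × 100 = 55.102%
Salt term: 16.6 × (-1.432) = -23.771
GC term: 0.41 × 55.102 = 22.592; length term: −675/49 = −13.776
Tm = 81.5 + (-23.771) + 22.592 − 13.776 = 66.545 → 66.5°C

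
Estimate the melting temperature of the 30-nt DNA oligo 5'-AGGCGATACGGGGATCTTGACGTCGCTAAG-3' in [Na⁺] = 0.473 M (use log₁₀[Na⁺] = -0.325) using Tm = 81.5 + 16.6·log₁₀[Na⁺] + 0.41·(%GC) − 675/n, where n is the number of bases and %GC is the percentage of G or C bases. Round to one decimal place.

Length n = 30. Scanning the sequence gives A=7, T=6, G=11, C=6.
G+C = 17, so %GC = 17/30 × 100 = 56.667%
Salt term: 16.6 × (-0.325) = -5.395
GC term: 0.41 × 56.667 = 23.233; length term: −675/30 = −22.5
Tm = 81.5 + (-5.395) + 23.233 − 22.5 = 76.838 → 76.8°C

76.8°C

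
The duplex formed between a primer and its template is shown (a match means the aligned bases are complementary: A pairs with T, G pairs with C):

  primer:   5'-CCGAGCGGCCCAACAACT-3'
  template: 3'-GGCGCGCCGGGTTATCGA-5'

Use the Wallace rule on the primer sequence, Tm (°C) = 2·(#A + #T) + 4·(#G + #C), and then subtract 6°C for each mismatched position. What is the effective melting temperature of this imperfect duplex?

Primer base counts: A=5, T=1, G=4, C=8 → A+T=6, G+C=12
Perfect-match Tm = 2(6) + 4(12) = 12 + 48 = 60°C
Mismatches (positions where the bases are not complementary): 3 (at positions 4, 14, 16)
Effective Tm = 60 − 3×6 = 60 − 18 = 42°C

42°C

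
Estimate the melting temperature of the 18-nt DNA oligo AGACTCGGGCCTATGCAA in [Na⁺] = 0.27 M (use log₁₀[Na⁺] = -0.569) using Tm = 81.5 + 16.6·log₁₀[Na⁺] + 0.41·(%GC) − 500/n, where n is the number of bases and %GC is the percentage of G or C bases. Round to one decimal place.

Length n = 18. C=5, A=5, G=5, T=3
G+C = 10, so %GC = 10/18 × 100 = 55.556%
Salt term: 16.6 × (-0.569) = -9.445
GC term: 0.41 × 55.556 = 22.778; length term: −500/18 = −27.778
Tm = 81.5 + (-9.445) + 22.778 − 27.778 = 67.055 → 67.1°C

67.1°C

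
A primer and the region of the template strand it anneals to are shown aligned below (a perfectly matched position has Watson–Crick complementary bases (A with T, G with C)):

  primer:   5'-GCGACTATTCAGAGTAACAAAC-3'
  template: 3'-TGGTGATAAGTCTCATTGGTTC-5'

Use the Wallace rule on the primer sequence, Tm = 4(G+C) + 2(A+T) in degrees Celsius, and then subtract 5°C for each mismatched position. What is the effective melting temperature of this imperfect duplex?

Primer base counts: A=9, T=4, G=4, C=5 → A+T=13, G+C=9
Perfect-match Tm = 2(13) + 4(9) = 26 + 36 = 62°C
Mismatches (positions where the bases are not complementary): 4 (at positions 1, 3, 19, 22)
Effective Tm = 62 − 4×5 = 62 − 20 = 42°C

42°C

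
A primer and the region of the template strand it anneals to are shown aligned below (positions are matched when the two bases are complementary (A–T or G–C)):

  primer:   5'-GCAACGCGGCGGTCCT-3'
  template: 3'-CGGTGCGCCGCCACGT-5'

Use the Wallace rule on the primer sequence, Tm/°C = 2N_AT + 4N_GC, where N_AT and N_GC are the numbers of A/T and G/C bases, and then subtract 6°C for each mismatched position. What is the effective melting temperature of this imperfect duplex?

38°C

Primer base counts: A=2, T=2, G=6, C=6 → A+T=4, G+C=12
Perfect-match Tm = 2(4) + 4(12) = 8 + 48 = 56°C
Mismatches (positions where the bases are not complementary): 3 (at positions 3, 14, 16)
Effective Tm = 56 − 3×6 = 56 − 18 = 38°C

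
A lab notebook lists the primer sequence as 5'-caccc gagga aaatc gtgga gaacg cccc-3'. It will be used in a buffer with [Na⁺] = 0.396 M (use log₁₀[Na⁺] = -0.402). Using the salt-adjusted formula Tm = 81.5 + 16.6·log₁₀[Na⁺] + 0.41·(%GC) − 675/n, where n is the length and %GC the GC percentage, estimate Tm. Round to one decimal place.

77.0°C

Length n = 29. Counting bases: A=9, T=2, C=10, G=8
G+C = 18, so %GC = 18/29 × 100 = 62.069%
Salt term: 16.6 × (-0.402) = -6.673
GC term: 0.41 × 62.069 = 25.448; length term: −675/29 = −23.276
Tm = 81.5 + (-6.673) + 25.448 − 23.276 = 76.999 → 77.0°C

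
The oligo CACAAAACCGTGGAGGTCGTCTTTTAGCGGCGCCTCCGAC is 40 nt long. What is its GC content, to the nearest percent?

C=13, A=8, T=8, G=11
G+C = 11 + 13 = 24 out of 40 bases
%GC = 24/40 × 100 = 60% ≈ 60%

60%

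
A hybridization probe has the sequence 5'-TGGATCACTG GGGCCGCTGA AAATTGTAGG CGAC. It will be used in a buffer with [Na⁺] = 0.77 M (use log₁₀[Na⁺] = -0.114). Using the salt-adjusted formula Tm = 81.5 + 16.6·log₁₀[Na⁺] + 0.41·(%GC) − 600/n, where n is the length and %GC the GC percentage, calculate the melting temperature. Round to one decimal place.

Length n = 34. T=7, G=12, C=7, A=8
G+C = 19, so %GC = 19/34 × 100 = 55.882%
Salt term: 16.6 × (-0.114) = -1.892
GC term: 0.41 × 55.882 = 22.912; length term: −600/34 = −17.647
Tm = 81.5 + (-1.892) + 22.912 − 17.647 = 84.873 → 84.9°C

84.9°C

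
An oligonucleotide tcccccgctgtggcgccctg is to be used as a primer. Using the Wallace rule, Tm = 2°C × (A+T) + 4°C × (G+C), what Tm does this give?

Counting bases: T=4, G=6, C=10, A=0
A+T = 4, G+C = 16
Tm = 2×4 + 4×16 = 72°C

72°C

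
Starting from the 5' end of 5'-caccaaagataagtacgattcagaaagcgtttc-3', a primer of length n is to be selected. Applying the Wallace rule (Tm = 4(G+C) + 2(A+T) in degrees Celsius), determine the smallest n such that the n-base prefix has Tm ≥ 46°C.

n = 17

First 16 bases: CACCAAAGATAAGTAC → Tm = 44°C (< 46°C)
First 17 bases: CACCAAAGATAAGTACG → Tm = 48°C (≥ 46°C)
Since every base adds ≥2°C, Tm only increases with n, so the threshold is first crossed at n = 17.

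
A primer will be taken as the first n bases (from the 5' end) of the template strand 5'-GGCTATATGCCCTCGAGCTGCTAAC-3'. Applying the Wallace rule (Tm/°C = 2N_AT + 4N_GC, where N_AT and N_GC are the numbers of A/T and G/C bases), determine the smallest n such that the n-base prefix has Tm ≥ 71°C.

n = 23

First 22 bases: GGCTATATGCCCTCGAGCTGCT → Tm = 70°C (< 71°C)
First 23 bases: GGCTATATGCCCTCGAGCTGCTA → Tm = 72°C (≥ 71°C)
Since every base adds ≥2°C, Tm only increases with n, so the threshold is first crossed at n = 23.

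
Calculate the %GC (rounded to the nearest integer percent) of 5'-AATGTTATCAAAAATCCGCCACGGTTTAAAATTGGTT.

Counting bases: T=12, G=6, C=6, A=13
G+C = 6 + 6 = 12 out of 37 bases
%GC = 12/37 × 100 = 32.43% ≈ 32%

32%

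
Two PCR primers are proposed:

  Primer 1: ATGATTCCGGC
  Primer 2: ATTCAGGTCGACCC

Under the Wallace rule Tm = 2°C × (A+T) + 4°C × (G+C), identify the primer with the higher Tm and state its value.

Primer 2, 44°C

Primer 1: A+T=5, G+C=6 → Tm = 2(5)+4(6) = 34°C
Primer 2: A+T=6, G+C=8 → Tm = 2(6)+4(8) = 44°C
34°C vs 44°C → primer 2 is higher.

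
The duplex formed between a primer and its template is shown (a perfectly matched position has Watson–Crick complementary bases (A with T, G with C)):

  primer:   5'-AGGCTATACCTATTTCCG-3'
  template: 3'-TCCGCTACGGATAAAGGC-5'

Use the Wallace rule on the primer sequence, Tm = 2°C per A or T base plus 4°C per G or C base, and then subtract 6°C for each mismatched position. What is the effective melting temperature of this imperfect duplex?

40°C

Primer base counts: A=4, T=6, G=3, C=5 → A+T=10, G+C=8
Perfect-match Tm = 2(10) + 4(8) = 20 + 32 = 52°C
Mismatches (positions where the bases are not complementary): 2 (at positions 5, 8)
Effective Tm = 52 − 2×6 = 52 − 12 = 40°C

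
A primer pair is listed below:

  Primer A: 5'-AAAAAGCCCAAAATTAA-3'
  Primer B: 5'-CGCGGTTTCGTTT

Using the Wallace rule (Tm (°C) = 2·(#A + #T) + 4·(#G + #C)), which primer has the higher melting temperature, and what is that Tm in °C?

Primer A, 42°C

Primer A: A+T=13, G+C=4 → Tm = 2(13)+4(4) = 42°C
Primer B: A+T=6, G+C=7 → Tm = 2(6)+4(7) = 40°C
42°C vs 40°C → primer A is higher.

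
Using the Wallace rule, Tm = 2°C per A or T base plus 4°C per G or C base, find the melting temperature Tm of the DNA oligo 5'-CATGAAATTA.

24°C

Base counts: T=3, C=1, A=5, G=1
So N_AT = 8 and N_GC = 2.
Tm = 2(8) + 4(2) = 16 + 8 = 24°C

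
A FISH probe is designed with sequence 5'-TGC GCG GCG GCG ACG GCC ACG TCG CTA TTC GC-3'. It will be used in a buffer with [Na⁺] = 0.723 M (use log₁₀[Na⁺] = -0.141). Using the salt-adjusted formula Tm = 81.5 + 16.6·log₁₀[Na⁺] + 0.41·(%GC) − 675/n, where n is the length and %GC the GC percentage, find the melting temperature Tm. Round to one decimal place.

88.8°C

Length n = 32. Counting bases: C=12, T=5, A=3, G=12
G+C = 24, so %GC = 24/32 × 100 = 75%
Salt term: 16.6 × (-0.141) = -2.341
GC term: 0.41 × 75 = 30.75; length term: −675/32 = −21.094
Tm = 81.5 + (-2.341) + 30.75 − 21.094 = 88.815 → 88.8°C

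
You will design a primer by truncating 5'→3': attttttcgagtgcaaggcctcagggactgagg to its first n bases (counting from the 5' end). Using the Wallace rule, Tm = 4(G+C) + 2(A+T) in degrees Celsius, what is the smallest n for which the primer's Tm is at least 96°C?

First 31 bases: ATTTTTTCGAGTGCAAGGCCTCAGGGACTGA → Tm = 92°C (< 96°C)
First 32 bases: ATTTTTTCGAGTGCAAGGCCTCAGGGACTGAG → Tm = 96°C (≥ 96°C)
Since every base adds ≥2°C, Tm only increases with n, so the threshold is first crossed at n = 32.

n = 32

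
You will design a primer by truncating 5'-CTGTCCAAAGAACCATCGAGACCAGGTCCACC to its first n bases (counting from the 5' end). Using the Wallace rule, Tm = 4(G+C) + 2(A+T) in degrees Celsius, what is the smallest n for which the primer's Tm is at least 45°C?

n = 16

First 15 bases: CTGTCCAAAGAACCA → Tm = 44°C (< 45°C)
First 16 bases: CTGTCCAAAGAACCAT → Tm = 46°C (≥ 45°C)
Each additional base adds 2°C (A/T) or 4°C (G/C), so Tm is non-decreasing in n; n = 16 is the first length to reach 45°C.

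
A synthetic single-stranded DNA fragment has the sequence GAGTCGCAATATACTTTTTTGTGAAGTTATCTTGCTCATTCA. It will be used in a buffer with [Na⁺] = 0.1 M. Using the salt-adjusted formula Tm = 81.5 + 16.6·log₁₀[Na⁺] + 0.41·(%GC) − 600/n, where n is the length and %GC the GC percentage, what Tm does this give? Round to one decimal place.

64.3°C

Length n = 42. Base counts: A=10, C=7, G=7, T=18
G+C = 14, so %GC = 14/42 × 100 = 33.333%
Salt term: 16.6 × (-1) = -16.6
GC term: 0.41 × 33.333 = 13.667; length term: −600/42 = −14.286
Tm = 81.5 + (-16.6) + 13.667 − 14.286 = 64.281 → 64.3°C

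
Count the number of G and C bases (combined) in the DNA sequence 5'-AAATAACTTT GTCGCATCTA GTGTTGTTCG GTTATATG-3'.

13

Counting bases: A=9, C=5, T=16, G=8
Total G or C: 8 + 5 = 13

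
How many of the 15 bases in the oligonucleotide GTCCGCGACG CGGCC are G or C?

Scanning the sequence gives C=7, G=6, T=1, A=1.
G+C = 6 + 7 = 13

13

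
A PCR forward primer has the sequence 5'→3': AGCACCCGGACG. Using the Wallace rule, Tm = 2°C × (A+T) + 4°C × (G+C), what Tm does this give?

42°C

Counting bases: C=5, G=4, A=3, T=0
So N_AT = 3 and N_GC = 9.
Tm = 4·9 + 2·3 = 36 + 6 = 42°C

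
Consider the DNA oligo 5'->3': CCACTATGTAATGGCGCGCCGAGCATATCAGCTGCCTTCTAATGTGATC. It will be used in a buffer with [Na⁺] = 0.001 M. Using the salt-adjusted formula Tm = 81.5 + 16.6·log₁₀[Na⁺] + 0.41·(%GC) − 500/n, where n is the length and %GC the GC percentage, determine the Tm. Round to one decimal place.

42.4°C

Length n = 49. Base counts: T=13, G=11, A=11, C=14
G+C = 25, so %GC = 25/49 × 100 = 51.02%
Salt term: 16.6 × (-3) = -49.8
GC term: 0.41 × 51.02 = 20.918; length term: −500/49 = −10.204
Tm = 81.5 + (-49.8) + 20.918 − 10.204 = 42.414 → 42.4°C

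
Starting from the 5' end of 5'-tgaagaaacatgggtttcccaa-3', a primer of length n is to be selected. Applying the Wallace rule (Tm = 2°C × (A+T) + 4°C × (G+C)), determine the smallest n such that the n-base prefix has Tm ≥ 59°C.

First 20 bases: TGAAGAAACATGGGTTTCCC → Tm = 58°C (< 59°C)
First 21 bases: TGAAGAAACATGGGTTTCCCA → Tm = 60°C (≥ 59°C)
Each additional base adds 2°C (A/T) or 4°C (G/C), so Tm is non-decreasing in n; n = 21 is the first length to reach 59°C.

n = 21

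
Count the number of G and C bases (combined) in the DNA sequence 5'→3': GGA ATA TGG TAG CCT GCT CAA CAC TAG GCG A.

16

Base counts: G=9, A=9, C=7, T=6
G+C = 9 + 7 = 16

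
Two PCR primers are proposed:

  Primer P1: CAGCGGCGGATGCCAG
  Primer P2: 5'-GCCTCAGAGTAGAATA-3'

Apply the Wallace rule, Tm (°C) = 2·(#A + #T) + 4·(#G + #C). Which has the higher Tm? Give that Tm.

Primer P1: A+T=4, G+C=12 → Tm = 2(4)+4(12) = 56°C
Primer P2: A+T=9, G+C=7 → Tm = 2(9)+4(7) = 46°C
56°C vs 46°C → primer P1 is higher.

Primer P1, 56°C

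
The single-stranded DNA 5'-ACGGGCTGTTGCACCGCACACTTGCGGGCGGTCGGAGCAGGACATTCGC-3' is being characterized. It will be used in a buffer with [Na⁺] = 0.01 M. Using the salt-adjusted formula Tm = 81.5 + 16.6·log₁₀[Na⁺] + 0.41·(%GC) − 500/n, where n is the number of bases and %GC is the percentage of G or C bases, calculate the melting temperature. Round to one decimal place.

Length n = 49. Counting bases: A=8, G=18, C=15, T=8
G+C = 33, so %GC = 33/49 × 100 = 67.347%
Salt term: 16.6 × (-2) = -33.2
GC term: 0.41 × 67.347 = 27.612; length term: −500/49 = −10.204
Tm = 81.5 + (-33.2) + 27.612 − 10.204 = 65.708 → 65.7°C

65.7°C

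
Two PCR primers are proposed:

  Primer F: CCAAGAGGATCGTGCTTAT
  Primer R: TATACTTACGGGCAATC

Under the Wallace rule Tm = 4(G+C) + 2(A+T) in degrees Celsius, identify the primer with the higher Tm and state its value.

Primer F, 56°C

Primer F: A+T=10, G+C=9 → Tm = 2(10)+4(9) = 56°C
Primer R: A+T=10, G+C=7 → Tm = 2(10)+4(7) = 48°C
56°C vs 48°C → primer F is higher.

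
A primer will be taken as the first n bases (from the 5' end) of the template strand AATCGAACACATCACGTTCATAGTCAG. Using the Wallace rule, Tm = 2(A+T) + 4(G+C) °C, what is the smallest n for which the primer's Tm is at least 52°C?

First 18 bases: AATCGAACACATCACGTT → Tm = 50°C (< 52°C)
First 19 bases: AATCGAACACATCACGTTC → Tm = 54°C (≥ 52°C)
Since every base adds ≥2°C, Tm only increases with n, so the threshold is first crossed at n = 19.

n = 19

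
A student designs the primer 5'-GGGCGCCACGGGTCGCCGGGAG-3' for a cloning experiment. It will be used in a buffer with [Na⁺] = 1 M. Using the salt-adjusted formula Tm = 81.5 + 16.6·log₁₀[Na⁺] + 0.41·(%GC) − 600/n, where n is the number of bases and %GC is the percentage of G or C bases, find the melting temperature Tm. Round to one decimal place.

89.6°C

Length n = 22. T=1, C=7, G=12, A=2
G+C = 19, so %GC = 19/22 × 100 = 86.364%
Salt term: 16.6 × (0) = 0
GC term: 0.41 × 86.364 = 35.409; length term: −600/22 = −27.273
Tm = 81.5 + (0) + 35.409 − 27.273 = 89.636 → 89.6°C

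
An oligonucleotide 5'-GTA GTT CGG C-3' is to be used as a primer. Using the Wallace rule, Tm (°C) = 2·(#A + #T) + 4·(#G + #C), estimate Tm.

32°C

Scanning the sequence gives G=4, T=3, A=1, C=2.
AT pairs contribute 4, GC pairs contribute 6.
Tm = 2(4) + 4(6) = 8 + 24 = 32°C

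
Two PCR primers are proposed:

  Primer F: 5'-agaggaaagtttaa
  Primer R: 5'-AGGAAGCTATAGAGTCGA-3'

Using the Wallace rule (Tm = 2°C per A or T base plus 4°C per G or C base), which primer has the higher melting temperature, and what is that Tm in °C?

Primer R, 52°C

Primer F: A+T=10, G+C=4 → Tm = 2(10)+4(4) = 36°C
Primer R: A+T=10, G+C=8 → Tm = 2(10)+4(8) = 52°C
36°C vs 52°C → primer R is higher.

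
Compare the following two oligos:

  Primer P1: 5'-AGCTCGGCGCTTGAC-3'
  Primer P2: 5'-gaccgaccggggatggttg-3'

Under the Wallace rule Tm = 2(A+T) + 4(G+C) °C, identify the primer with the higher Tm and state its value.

Primer P2, 64°C

Primer P1: A+T=5, G+C=10 → Tm = 2(5)+4(10) = 50°C
Primer P2: A+T=6, G+C=13 → Tm = 2(6)+4(13) = 64°C
50°C vs 64°C → primer P2 is higher.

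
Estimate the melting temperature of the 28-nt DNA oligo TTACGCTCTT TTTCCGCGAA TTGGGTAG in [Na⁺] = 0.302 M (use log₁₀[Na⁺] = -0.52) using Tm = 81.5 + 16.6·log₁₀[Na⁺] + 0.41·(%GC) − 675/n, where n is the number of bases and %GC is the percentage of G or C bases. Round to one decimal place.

67.8°C

Length n = 28. G=7, A=4, C=6, T=11
G+C = 13, so %GC = 13/28 × 100 = 46.429%
Salt term: 16.6 × (-0.52) = -8.632
GC term: 0.41 × 46.429 = 19.036; length term: −675/28 = −24.107
Tm = 81.5 + (-8.632) + 19.036 − 24.107 = 67.797 → 67.8°C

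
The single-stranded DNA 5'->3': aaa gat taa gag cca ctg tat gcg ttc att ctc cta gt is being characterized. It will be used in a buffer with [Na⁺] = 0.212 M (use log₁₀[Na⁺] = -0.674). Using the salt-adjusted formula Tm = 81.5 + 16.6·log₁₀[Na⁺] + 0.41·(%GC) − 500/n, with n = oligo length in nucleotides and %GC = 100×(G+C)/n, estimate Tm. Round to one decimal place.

73.3°C

Length n = 38. Base counts: G=7, A=11, C=8, T=12
G+C = 15, so %GC = 15/38 × 100 = 39.474%
Salt term: 16.6 × (-0.674) = -11.188
GC term: 0.41 × 39.474 = 16.184; length term: −500/38 = −13.158
Tm = 81.5 + (-11.188) + 16.184 − 13.158 = 73.338 → 73.3°C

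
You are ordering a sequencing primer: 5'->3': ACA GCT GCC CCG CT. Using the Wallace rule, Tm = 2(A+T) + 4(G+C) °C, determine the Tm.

48°C

Base counts: C=7, G=3, T=2, A=2
AT pairs contribute 4, GC pairs contribute 10.
Tm = 2×4 + 4×10 = 48°C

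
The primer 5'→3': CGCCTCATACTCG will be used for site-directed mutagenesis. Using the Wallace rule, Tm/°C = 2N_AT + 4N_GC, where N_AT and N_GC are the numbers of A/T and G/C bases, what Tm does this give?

42°C

Counting bases: C=6, T=3, G=2, A=2
A+T = 5, G+C = 8
Tm = 2(5) + 4(8) = 10 + 32 = 42°C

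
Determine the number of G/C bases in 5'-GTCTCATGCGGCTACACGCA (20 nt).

12

Counting bases: A=4, G=5, T=4, C=7
Total G or C: 5 + 7 = 12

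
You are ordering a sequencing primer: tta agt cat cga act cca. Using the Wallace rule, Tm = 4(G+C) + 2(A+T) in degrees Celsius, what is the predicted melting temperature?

A=6, C=5, T=5, G=2
AT pairs contribute 11, GC pairs contribute 7.
Tm = 2(11) + 4(7) = 22 + 28 = 50°C

50°C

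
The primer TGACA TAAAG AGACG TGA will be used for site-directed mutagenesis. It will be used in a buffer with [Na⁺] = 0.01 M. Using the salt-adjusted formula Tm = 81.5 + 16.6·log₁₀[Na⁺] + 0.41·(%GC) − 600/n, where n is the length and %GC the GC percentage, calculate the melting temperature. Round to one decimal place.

Length n = 18. Counting bases: C=2, G=5, T=3, A=8
G+C = 7, so %GC = 7/18 × 100 = 38.889%
Salt term: 16.6 × (-2) = -33.2
GC term: 0.41 × 38.889 = 15.944; length term: −600/18 = −33.333
Tm = 81.5 + (-33.2) + 15.944 − 33.333 = 30.911 → 30.9°C

30.9°C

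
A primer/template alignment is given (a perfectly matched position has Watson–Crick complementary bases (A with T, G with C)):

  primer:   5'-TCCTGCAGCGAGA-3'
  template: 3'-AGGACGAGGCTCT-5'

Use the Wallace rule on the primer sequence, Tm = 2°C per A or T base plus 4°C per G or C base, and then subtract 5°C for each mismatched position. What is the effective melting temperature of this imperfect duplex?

32°C

Primer base counts: A=3, T=2, G=4, C=4 → A+T=5, G+C=8
Perfect-match Tm = 2(5) + 4(8) = 10 + 32 = 42°C
Mismatches (positions where the bases are not complementary): 2 (at positions 7, 8)
Effective Tm = 42 − 2×5 = 42 − 10 = 32°C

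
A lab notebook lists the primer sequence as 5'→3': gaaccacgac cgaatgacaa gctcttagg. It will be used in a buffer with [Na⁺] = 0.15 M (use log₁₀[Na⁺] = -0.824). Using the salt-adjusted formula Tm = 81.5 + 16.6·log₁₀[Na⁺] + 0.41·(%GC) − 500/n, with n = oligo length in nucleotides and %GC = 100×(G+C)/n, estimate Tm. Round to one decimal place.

Length n = 29. T=4, A=10, C=8, G=7
G+C = 15, so %GC = 15/29 × 100 = 51.724%
Salt term: 16.6 × (-0.824) = -13.678
GC term: 0.41 × 51.724 = 21.207; length term: −500/29 = −17.241
Tm = 81.5 + (-13.678) + 21.207 − 17.241 = 71.788 → 71.8°C

71.8°C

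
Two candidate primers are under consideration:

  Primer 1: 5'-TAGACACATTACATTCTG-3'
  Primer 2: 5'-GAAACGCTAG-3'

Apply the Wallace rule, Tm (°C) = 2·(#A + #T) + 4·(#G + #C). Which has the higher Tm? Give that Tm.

Primer 1, 48°C

Primer 1: A+T=12, G+C=6 → Tm = 2(12)+4(6) = 48°C
Primer 2: A+T=5, G+C=5 → Tm = 2(5)+4(5) = 30°C
48°C vs 30°C → primer 1 is higher.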